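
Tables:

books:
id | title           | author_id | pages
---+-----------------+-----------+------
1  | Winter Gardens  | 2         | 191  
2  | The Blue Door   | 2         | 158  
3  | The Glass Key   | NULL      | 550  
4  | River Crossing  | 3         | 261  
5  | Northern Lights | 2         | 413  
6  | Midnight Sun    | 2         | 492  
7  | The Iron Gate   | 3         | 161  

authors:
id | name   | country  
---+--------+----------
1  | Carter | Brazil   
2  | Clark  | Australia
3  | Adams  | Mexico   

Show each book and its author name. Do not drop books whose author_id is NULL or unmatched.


LEFT JOIN keeps every row from books (the left table); where author_id has no match in authors, the author columns become NULL. Walk through each book:
  - book 1 (Winter Gardens): author_id=2 -> matches Clark
  - book 2 (The Blue Door): author_id=2 -> matches Clark
  - book 3 (The Glass Key): author_id=NULL, no match -> kept with NULL
  - book 4 (River Crossing): author_id=3 -> matches Adams
  - book 5 (Northern Lights): author_id=2 -> matches Clark
  - book 6 (Midnight Sun): author_id=2 -> matches Clark
  - book 7 (The Iron Gate): author_id=3 -> matches Adams
All 7 rows appear; 1 has NULL author.

SQL:
SELECT a.title, b.name AS author
FROM books a
LEFT JOIN authors b ON a.author_id = b.id

Result:
title           | author
----------------+-------
Winter Gardens  | Clark 
The Blue Door   | Clark 
The Glass Key   | NULL  
River Crossing  | Adams 
Northern Lights | Clark 
Midnight Sun    | Clark 
The Iron Gate   | Adams 


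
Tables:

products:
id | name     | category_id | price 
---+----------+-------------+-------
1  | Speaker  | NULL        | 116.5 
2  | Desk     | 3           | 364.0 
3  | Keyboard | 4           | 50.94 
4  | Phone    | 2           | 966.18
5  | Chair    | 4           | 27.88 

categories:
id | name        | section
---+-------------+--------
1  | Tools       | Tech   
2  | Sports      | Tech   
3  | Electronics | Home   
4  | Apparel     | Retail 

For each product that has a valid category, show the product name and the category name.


INNER JOIN keeps only products rows whose category_id matches an id in categories. Walk through each product:
  - product 1 (Speaker): category_id=NULL, no match -> dropped
  - product 2 (Desk): category_id=3 -> matches Electronics
  - product 3 (Keyboard): category_id=4 -> matches Apparel
  - product 4 (Phone): category_id=2 -> matches Sports
  - product 5 (Chair): category_id=4 -> matches Apparel
So 1 of 5 rows is dropped.

SQL:
SELECT a.name, b.name AS category
FROM products a
INNER JOIN categories b ON a.category_id = b.id

Result:
name     | category   
---------+------------
Desk     | Electronics
Keyboard | Apparel    
Phone    | Sports     
Chair    | Apparel    


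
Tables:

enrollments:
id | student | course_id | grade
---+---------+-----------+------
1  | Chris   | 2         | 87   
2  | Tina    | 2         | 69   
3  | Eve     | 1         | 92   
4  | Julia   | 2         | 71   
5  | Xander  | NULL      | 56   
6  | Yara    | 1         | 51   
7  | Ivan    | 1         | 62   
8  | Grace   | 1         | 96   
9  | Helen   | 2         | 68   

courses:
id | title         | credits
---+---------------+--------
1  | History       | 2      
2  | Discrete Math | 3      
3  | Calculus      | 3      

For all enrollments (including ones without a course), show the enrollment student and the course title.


LEFT JOIN keeps every row from enrollments (the left table); where course_id has no match in courses, the course columns become NULL. Walk through each enrollment:
  - enrollment 1 (Chris): course_id=2 -> matches Discrete Math
  - enrollment 2 (Tina): course_id=2 -> matches Discrete Math
  - enrollment 3 (Eve): course_id=1 -> matches History
  - enrollment 4 (Julia): course_id=2 -> matches Discrete Math
  - enrollment 5 (Xander): course_id=NULL, no match -> kept with NULL
  - enrollment 6 (Yara): course_id=1 -> matches History
  - enrollment 7 (Ivan): course_id=1 -> matches History
  - enrollment 8 (Grace): course_id=1 -> matches History
  - enrollment 9 (Helen): course_id=2 -> matches Discrete Math
All 9 rows appear; 1 has NULL course.

SQL:
SELECT a.student, b.title AS course
FROM enrollments a
LEFT JOIN courses b ON a.course_id = b.id

Result:
student | course       
--------+--------------
Chris   | Discrete Math
Tina    | Discrete Math
Eve     | History      
Julia   | Discrete Math
Xander  | NULL         
Yara    | History      
Ivan    | History      
Grace   | History      
Helen   | Discrete Math


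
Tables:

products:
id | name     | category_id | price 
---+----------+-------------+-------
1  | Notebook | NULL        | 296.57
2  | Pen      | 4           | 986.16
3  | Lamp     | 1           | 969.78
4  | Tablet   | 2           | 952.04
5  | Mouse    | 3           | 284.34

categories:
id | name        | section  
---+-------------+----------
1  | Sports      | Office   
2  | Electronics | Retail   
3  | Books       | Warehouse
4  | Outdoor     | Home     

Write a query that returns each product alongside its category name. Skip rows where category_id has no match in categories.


INNER JOIN keeps only products rows whose category_id matches an id in categories. Walk through each product:
  - product 1 (Notebook): category_id=NULL, no match -> dropped
  - product 2 (Pen): category_id=4 -> matches Outdoor
  - product 3 (Lamp): category_id=1 -> matches Sports
  - product 4 (Tablet): category_id=2 -> matches Electronics
  - product 5 (Mouse): category_id=3 -> matches Books
So 1 of 5 rows is dropped.

SQL:
SELECT a.name, b.name AS category
FROM products a
INNER JOIN categories b ON a.category_id = b.id

Result:
name   | category   
-------+------------
Pen    | Outdoor    
Lamp   | Sports     
Tablet | Electronics
Mouse  | Books      


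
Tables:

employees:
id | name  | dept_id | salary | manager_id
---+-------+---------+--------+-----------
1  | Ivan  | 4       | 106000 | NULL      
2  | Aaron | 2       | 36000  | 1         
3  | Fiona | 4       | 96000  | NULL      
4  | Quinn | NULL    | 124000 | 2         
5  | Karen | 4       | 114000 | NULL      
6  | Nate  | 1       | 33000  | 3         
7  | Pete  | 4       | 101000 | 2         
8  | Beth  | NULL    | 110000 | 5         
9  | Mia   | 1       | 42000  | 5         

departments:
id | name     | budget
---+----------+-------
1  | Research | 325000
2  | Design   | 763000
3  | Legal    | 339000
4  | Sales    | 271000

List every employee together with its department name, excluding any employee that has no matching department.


INNER JOIN keeps only employees rows whose dept_id matches an id in departments. Walk through each employee:
  - employee 1 (Ivan): dept_id=4 -> matches Sales
  - employee 2 (Aaron): dept_id=2 -> matches Design
  - employee 3 (Fiona): dept_id=4 -> matches Sales
  - employee 4 (Quinn): dept_id=NULL, no match -> dropped
  - employee 5 (Karen): dept_id=4 -> matches Sales
  - employee 6 (Nate): dept_id=1 -> matches Research
  - employee 7 (Pete): dept_id=4 -> matches Sales
  - employee 8 (Beth): dept_id=NULL, no match -> dropped
  - employee 9 (Mia): dept_id=1 -> matches Research
So 2 of 9 rows are dropped.

SQL:
SELECT a.name, b.name AS department
FROM employees a
INNER JOIN departments b ON a.dept_id = b.id

Result:
name  | department
------+-----------
Ivan  | Sales     
Aaron | Design    
Fiona | Sales     
Karen | Sales     
Nate  | Research  
Pete  | Sales     
Mia   | Research  


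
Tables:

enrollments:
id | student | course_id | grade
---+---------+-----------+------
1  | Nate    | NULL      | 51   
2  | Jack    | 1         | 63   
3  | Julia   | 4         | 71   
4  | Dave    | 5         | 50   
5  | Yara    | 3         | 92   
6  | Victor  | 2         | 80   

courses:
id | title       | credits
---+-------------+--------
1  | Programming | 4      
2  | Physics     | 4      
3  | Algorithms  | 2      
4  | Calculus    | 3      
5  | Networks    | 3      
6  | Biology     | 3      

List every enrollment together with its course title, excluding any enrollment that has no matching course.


INNER JOIN keeps only enrollments rows whose course_id matches an id in courses. Walk through each enrollment:
  - enrollment 1 (Nate): course_id=NULL, no match -> dropped
  - enrollment 2 (Jack): course_id=1 -> matches Programming
  - enrollment 3 (Julia): course_id=4 -> matches Calculus
  - enrollment 4 (Dave): course_id=5 -> matches Networks
  - enrollment 5 (Yara): course_id=3 -> matches Algorithms
  - enrollment 6 (Victor): course_id=2 -> matches Physics
So 1 of 6 rows is dropped.

SQL:
SELECT a.student, b.title AS course
FROM enrollments a
INNER JOIN courses b ON a.course_id = b.id

Result:
student | course     
--------+------------
Jack    | Programming
Julia   | Calculus   
Dave    | Networks   
Yara    | Algorithms 
Victor  | Physics    


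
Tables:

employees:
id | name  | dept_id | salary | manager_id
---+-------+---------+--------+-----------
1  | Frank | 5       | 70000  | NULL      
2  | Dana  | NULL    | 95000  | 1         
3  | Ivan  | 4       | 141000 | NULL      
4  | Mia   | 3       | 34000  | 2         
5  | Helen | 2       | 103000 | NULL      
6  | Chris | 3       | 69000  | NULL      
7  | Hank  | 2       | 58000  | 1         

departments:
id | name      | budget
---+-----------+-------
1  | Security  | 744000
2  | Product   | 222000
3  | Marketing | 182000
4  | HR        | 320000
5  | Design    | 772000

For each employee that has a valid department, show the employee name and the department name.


INNER JOIN keeps only employees rows whose dept_id matches an id in departments. Walk through each employee:
  - employee 1 (Frank): dept_id=5 -> matches Design
  - employee 2 (Dana): dept_id=NULL, no match -> dropped
  - employee 3 (Ivan): dept_id=4 -> matches HR
  - employee 4 (Mia): dept_id=3 -> matches Marketing
  - employee 5 (Helen): dept_id=2 -> matches Product
  - employee 6 (Chris): dept_id=3 -> matches Marketing
  - employee 7 (Hank): dept_id=2 -> matches Product
So 1 of 7 rows is dropped.

SQL:
SELECT a.name, b.name AS department
FROM employees a
INNER JOIN departments b ON a.dept_id = b.id

Result:
name  | department
------+-----------
Frank | Design    
Ivan  | HR        
Mia   | Marketing 
Helen | Product   
Chris | Marketing 
Hank  | Product   


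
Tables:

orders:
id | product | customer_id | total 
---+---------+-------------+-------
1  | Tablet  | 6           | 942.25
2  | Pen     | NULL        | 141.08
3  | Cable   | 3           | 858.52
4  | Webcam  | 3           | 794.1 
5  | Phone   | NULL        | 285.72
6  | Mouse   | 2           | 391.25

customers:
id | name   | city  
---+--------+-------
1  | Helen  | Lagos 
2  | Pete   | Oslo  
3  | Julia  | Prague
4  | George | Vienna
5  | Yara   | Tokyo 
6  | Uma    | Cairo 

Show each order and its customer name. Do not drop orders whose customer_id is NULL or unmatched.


LEFT JOIN keeps every row from orders (the left table); where customer_id has no match in customers, the customer columns become NULL. Walk through each order:
  - order 1 (Tablet): customer_id=6 -> matches Uma
  - order 2 (Pen): customer_id=NULL, no match -> kept with NULL
  - order 3 (Cable): customer_id=3 -> matches Julia
  - order 4 (Webcam): customer_id=3 -> matches Julia
  - order 5 (Phone): customer_id=NULL, no match -> kept with NULL
  - order 6 (Mouse): customer_id=2 -> matches Pete
All 6 rows appear; 2 have NULL customer.

SQL:
SELECT a.product, b.name AS customer
FROM orders a
LEFT JOIN customers b ON a.customer_id = b.id

Result:
product | customer
--------+---------
Tablet  | Uma     
Pen     | NULL    
Cable   | Julia   
Webcam  | Julia   
Phone   | NULL    
Mouse   | Pete    


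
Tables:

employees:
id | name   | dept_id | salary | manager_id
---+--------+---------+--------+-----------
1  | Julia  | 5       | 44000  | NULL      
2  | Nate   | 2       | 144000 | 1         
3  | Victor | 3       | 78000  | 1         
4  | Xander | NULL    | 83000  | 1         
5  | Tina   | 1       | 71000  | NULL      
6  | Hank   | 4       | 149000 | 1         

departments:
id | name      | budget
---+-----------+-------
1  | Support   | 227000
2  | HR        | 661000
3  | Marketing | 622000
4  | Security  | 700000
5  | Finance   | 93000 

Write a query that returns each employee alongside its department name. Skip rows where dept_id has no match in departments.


INNER JOIN keeps only employees rows whose dept_id matches an id in departments. Walk through each employee:
  - employee 1 (Julia): dept_id=5 -> matches Finance
  - employee 2 (Nate): dept_id=2 -> matches HR
  - employee 3 (Victor): dept_id=3 -> matches Marketing
  - employee 4 (Xander): dept_id=NULL, no match -> dropped
  - employee 5 (Tina): dept_id=1 -> matches Support
  - employee 6 (Hank): dept_id=4 -> matches Security
So 1 of 6 rows is dropped.

SQL:
SELECT a.name, b.name AS department
FROM employees a
INNER JOIN departments b ON a.dept_id = b.id

Result:
name   | department
-------+-----------
Julia  | Finance   
Nate   | HR        
Victor | Marketing 
Tina   | Support   
Hank   | Security  


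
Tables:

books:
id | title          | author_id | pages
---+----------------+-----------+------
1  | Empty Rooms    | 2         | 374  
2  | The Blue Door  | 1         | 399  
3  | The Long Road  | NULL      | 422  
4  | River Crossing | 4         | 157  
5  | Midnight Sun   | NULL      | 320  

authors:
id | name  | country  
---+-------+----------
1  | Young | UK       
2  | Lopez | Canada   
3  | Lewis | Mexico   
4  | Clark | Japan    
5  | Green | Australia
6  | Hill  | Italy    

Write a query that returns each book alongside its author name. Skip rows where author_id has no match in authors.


INNER JOIN keeps only books rows whose author_id matches an id in authors. Walk through each book:
  - book 1 (Empty Rooms): author_id=2 -> matches Lopez
  - book 2 (The Blue Door): author_id=1 -> matches Young
  - book 3 (The Long Road): author_id=NULL, no match -> dropped
  - book 4 (River Crossing): author_id=4 -> matches Clark
  - book 5 (Midnight Sun): author_id=NULL, no match -> dropped
So 2 of 5 rows are dropped.

SQL:
SELECT a.title, b.name AS author
FROM books a
INNER JOIN authors b ON a.author_id = b.id

Result:
title          | author
---------------+-------
Empty Rooms    | Lopez 
The Blue Door  | Young 
River Crossing | Clark 


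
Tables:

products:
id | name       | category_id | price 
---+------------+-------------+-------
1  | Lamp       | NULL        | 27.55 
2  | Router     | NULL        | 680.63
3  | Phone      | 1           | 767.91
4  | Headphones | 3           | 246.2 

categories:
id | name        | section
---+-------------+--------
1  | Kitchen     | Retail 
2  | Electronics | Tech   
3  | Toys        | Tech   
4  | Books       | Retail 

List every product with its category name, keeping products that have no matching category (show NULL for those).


LEFT JOIN keeps every row from products (the left table); where category_id has no match in categories, the category columns become NULL. Walk through each product:
  - product 1 (Lamp): category_id=NULL, no match -> kept with NULL
  - product 2 (Router): category_id=NULL, no match -> kept with NULL
  - product 3 (Phone): category_id=1 -> matches Kitchen
  - product 4 (Headphones): category_id=3 -> matches Toys
All 4 rows appear; 2 have NULL category.

SQL:
SELECT a.name, b.name AS category
FROM products a
LEFT JOIN categories b ON a.category_id = b.id

Result:
name       | category
-----------+---------
Lamp       | NULL    
Router     | NULL    
Phone      | Kitchen 
Headphones | Toys    


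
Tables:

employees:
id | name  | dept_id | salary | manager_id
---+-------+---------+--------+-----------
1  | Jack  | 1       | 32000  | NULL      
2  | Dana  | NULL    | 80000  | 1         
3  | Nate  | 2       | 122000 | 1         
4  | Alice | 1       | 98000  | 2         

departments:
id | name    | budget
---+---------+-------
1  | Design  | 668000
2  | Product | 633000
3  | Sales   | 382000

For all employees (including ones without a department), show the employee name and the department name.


LEFT JOIN keeps every row from employees (the left table); where dept_id has no match in departments, the department columns become NULL. Walk through each employee:
  - employee 1 (Jack): dept_id=1 -> matches Design
  - employee 2 (Dana): dept_id=NULL, no match -> kept with NULL
  - employee 3 (Nate): dept_id=2 -> matches Product
  - employee 4 (Alice): dept_id=1 -> matches Design
All 4 rows appear; 1 has NULL department.

SQL:
SELECT a.name, b.name AS department
FROM employees a
LEFT JOIN departments b ON a.dept_id = b.id

Result:
name  | department
------+-----------
Jack  | Design    
Dana  | NULL      
Nate  | Product   
Alice | Design    


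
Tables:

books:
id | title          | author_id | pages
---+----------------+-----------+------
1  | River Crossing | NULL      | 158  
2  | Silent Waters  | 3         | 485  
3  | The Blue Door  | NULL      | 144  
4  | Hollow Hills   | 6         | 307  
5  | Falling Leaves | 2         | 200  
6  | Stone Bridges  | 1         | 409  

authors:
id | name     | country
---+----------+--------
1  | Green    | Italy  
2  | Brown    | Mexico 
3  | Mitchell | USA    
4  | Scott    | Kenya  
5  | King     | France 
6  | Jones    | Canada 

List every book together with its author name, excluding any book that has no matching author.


INNER JOIN keeps only books rows whose author_id matches an id in authors. Walk through each book:
  - book 1 (River Crossing): author_id=NULL, no match -> dropped
  - book 2 (Silent Waters): author_id=3 -> matches Mitchell
  - book 3 (The Blue Door): author_id=NULL, no match -> dropped
  - book 4 (Hollow Hills): author_id=6 -> matches Jones
  - book 5 (Falling Leaves): author_id=2 -> matches Brown
  - book 6 (Stone Bridges): author_id=1 -> matches Green
So 2 of 6 rows are dropped.

SQL:
SELECT a.title, b.name AS author
FROM books a
INNER JOIN authors b ON a.author_id = b.id

Result:
title          | author  
---------------+---------
Silent Waters  | Mitchell
Hollow Hills   | Jones   
Falling Leaves | Brown   
Stone Bridges  | Green   


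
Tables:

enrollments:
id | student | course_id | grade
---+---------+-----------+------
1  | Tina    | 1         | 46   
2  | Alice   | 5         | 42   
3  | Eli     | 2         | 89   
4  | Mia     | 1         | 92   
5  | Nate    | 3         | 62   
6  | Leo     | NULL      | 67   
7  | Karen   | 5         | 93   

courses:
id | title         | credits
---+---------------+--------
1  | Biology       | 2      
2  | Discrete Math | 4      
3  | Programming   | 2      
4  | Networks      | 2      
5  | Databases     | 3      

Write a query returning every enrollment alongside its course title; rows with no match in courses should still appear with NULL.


LEFT JOIN keeps every row from enrollments (the left table); where course_id has no match in courses, the course columns become NULL. Walk through each enrollment:
  - enrollment 1 (Tina): course_id=1 -> matches Biology
  - enrollment 2 (Alice): course_id=5 -> matches Databases
  - enrollment 3 (Eli): course_id=2 -> matches Discrete Math
  - enrollment 4 (Mia): course_id=1 -> matches Biology
  - enrollment 5 (Nate): course_id=3 -> matches Programming
  - enrollment 6 (Leo): course_id=NULL, no match -> kept with NULL
  - enrollment 7 (Karen): course_id=5 -> matches Databases
All 7 rows appear; 1 has NULL course.

SQL:
SELECT a.student, b.title AS course
FROM enrollments a
LEFT JOIN courses b ON a.course_id = b.id

Result:
student | course       
--------+--------------
Tina    | Biology      
Alice   | Databases    
Eli     | Discrete Math
Mia     | Biology      
Nate    | Programming  
Leo     | NULL         
Karen   | Databases    


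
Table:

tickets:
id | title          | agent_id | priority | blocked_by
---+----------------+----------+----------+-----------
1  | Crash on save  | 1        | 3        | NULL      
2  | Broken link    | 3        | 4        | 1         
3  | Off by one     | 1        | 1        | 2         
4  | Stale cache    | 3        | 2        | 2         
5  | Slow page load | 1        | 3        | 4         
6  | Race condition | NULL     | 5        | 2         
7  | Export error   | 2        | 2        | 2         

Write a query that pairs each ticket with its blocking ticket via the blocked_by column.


This is a self-join: tickets is joined to a second copy of itself, matching each row's blocked_by to another row's id. Use LEFT JOIN so rows with blocked_by=NULL are kept.
  - ticket 1 (Crash on save): blocked_by=NULL -> NULL
  - ticket 2 (Broken link): blocked_by=1 -> Crash on save
  - ticket 3 (Off by one): blocked_by=2 -> Broken link
  - ticket 4 (Stale cache): blocked_by=2 -> Broken link
  - ticket 5 (Slow page load): blocked_by=4 -> Stale cache
  - ticket 6 (Race condition): blocked_by=2 -> Broken link
  - ticket 7 (Export error): blocked_by=2 -> Broken link

SQL:
SELECT a.title AS item, b.title AS blocked_by
FROM tickets a
LEFT JOIN tickets b ON a.blocked_by = b.id

Result:
item           | blocked_by   
---------------+--------------
Crash on save  | NULL         
Broken link    | Crash on save
Off by one     | Broken link  
Stale cache    | Broken link  
Slow page load | Stale cache  
Race condition | Broken link  
Export error   | Broken link  


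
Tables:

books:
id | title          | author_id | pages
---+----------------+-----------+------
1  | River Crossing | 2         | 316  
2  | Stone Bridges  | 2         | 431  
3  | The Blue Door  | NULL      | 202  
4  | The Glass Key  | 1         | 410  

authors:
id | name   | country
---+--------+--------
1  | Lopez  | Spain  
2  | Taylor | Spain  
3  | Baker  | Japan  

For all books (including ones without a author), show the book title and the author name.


LEFT JOIN keeps every row from books (the left table); where author_id has no match in authors, the author columns become NULL. Walk through each book:
  - book 1 (River Crossing): author_id=2 -> matches Taylor
  - book 2 (Stone Bridges): author_id=2 -> matches Taylor
  - book 3 (The Blue Door): author_id=NULL, no match -> kept with NULL
  - book 4 (The Glass Key): author_id=1 -> matches Lopez
All 4 rows appear; 1 has NULL author.

SQL:
SELECT a.title, b.name AS author
FROM books a
LEFT JOIN authors b ON a.author_id = b.id

Result:
title          | author
---------------+-------
River Crossing | Taylor
Stone Bridges  | Taylor
The Blue Door  | NULL  
The Glass Key  | Lopez 


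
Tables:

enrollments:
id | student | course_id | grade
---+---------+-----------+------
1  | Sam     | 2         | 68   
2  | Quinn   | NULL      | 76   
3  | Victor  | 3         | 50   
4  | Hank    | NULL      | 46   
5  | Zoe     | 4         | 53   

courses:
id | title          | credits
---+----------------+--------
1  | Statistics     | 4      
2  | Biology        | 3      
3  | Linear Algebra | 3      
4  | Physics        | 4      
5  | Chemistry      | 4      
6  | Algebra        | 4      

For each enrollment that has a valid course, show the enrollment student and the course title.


INNER JOIN keeps only enrollments rows whose course_id matches an id in courses. Walk through each enrollment:
  - enrollment 1 (Sam): course_id=2 -> matches Biology
  - enrollment 2 (Quinn): course_id=NULL, no match -> dropped
  - enrollment 3 (Victor): course_id=3 -> matches Linear Algebra
  - enrollment 4 (Hank): course_id=NULL, no match -> dropped
  - enrollment 5 (Zoe): course_id=4 -> matches Physics
So 2 of 5 rows are dropped.

SQL:
SELECT a.student, b.title AS course
FROM enrollments a
INNER JOIN courses b ON a.course_id = b.id

Result:
student | course        
--------+---------------
Sam     | Biology       
Victor  | Linear Algebra
Zoe     | Physics       


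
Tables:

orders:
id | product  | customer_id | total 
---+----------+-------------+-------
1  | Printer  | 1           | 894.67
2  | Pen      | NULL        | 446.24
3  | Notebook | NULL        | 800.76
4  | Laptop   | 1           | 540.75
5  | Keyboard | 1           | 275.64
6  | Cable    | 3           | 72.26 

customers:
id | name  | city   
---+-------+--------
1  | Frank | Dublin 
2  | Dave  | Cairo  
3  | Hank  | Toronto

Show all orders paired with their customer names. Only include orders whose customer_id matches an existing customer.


INNER JOIN keeps only orders rows whose customer_id matches an id in customers. Walk through each order:
  - order 1 (Printer): customer_id=1 -> matches Frank
  - order 2 (Pen): customer_id=NULL, no match -> dropped
  - order 3 (Notebook): customer_id=NULL, no match -> dropped
  - order 4 (Laptop): customer_id=1 -> matches Frank
  - order 5 (Keyboard): customer_id=1 -> matches Frank
  - order 6 (Cable): customer_id=3 -> matches Hank
So 2 of 6 rows are dropped.

SQL:
SELECT a.product, b.name AS customer
FROM orders a
INNER JOIN customers b ON a.customer_id = b.id

Result:
product  | customer
---------+---------
Printer  | Frank   
Laptop   | Frank   
Keyboard | Frank   
Cable    | Hank    


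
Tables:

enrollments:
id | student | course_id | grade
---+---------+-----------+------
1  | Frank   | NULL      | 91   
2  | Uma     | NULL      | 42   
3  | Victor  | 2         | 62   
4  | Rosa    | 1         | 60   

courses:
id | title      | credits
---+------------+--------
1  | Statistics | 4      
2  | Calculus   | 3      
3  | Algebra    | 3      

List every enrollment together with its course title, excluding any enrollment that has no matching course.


INNER JOIN keeps only enrollments rows whose course_id matches an id in courses. Walk through each enrollment:
  - enrollment 1 (Frank): course_id=NULL, no match -> dropped
  - enrollment 2 (Uma): course_id=NULL, no match -> dropped
  - enrollment 3 (Victor): course_id=2 -> matches Calculus
  - enrollment 4 (Rosa): course_id=1 -> matches Statistics
So 2 of 4 rows are dropped.

SQL:
SELECT a.student, b.title AS course
FROM enrollments a
INNER JOIN courses b ON a.course_id = b.id

Result:
student | course    
--------+-----------
Victor  | Calculus  
Rosa    | Statistics


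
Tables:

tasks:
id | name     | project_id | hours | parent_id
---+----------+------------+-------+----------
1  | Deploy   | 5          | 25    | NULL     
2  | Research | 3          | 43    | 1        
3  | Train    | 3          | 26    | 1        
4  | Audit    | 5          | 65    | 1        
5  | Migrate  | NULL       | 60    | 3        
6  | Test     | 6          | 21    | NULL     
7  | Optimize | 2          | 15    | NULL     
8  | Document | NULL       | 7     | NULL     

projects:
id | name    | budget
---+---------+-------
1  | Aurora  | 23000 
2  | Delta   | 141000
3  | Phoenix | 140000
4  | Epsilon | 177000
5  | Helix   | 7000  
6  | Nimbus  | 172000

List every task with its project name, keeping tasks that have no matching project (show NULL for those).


LEFT JOIN keeps every row from tasks (the left table); where project_id has no match in projects, the project columns become NULL. Walk through each task:
  - task 1 (Deploy): project_id=5 -> matches Helix
  - task 2 (Research): project_id=3 -> matches Phoenix
  - task 3 (Train): project_id=3 -> matches Phoenix
  - task 4 (Audit): project_id=5 -> matches Helix
  - task 5 (Migrate): project_id=NULL, no match -> kept with NULL
  - task 6 (Test): project_id=6 -> matches Nimbus
  - task 7 (Optimize): project_id=2 -> matches Delta
  - task 8 (Document): project_id=NULL, no match -> kept with NULL
All 8 rows appear; 2 have NULL project.

SQL:
SELECT a.name, b.name AS project
FROM tasks a
LEFT JOIN projects b ON a.project_id = b.id

Result:
name     | project
---------+--------
Deploy   | Helix  
Research | Phoenix
Train    | Phoenix
Audit    | Helix  
Migrate  | NULL   
Test     | Nimbus 
Optimize | Delta  
Document | NULL   


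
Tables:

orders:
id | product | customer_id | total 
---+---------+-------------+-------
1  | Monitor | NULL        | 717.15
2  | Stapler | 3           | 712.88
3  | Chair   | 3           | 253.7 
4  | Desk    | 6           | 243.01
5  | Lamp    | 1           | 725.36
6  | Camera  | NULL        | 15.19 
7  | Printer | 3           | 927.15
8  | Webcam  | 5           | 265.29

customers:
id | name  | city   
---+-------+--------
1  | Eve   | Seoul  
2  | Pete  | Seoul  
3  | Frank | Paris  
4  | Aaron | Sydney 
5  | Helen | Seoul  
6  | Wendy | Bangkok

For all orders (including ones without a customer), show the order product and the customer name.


LEFT JOIN keeps every row from orders (the left table); where customer_id has no match in customers, the customer columns become NULL. Walk through each order:
  - order 1 (Monitor): customer_id=NULL, no match -> kept with NULL
  - order 2 (Stapler): customer_id=3 -> matches Frank
  - order 3 (Chair): customer_id=3 -> matches Frank
  - order 4 (Desk): customer_id=6 -> matches Wendy
  - order 5 (Lamp): customer_id=1 -> matches Eve
  - order 6 (Camera): customer_id=NULL, no match -> kept with NULL
  - order 7 (Printer): customer_id=3 -> matches Frank
  - order 8 (Webcam): customer_id=5 -> matches Helen
All 8 rows appear; 2 have NULL customer.

SQL:
SELECT a.product, b.name AS customer
FROM orders a
LEFT JOIN customers b ON a.customer_id = b.id

Result:
product | customer
--------+---------
Monitor | NULL    
Stapler | Frank   
Chair   | Frank   
Desk    | Wendy   
Lamp    | Eve     
Camera  | NULL    
Printer | Frank   
Webcam  | Helen   


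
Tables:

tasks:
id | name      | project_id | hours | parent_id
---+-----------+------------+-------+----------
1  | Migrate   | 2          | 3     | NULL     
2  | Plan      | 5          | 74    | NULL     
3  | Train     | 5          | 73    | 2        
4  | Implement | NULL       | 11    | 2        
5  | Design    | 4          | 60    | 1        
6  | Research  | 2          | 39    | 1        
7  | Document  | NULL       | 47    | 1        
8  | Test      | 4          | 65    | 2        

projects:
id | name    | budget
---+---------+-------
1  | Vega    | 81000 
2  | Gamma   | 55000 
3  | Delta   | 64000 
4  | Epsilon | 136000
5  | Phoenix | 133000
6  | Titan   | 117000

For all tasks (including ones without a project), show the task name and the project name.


LEFT JOIN keeps every row from tasks (the left table); where project_id has no match in projects, the project columns become NULL. Walk through each task:
  - task 1 (Migrate): project_id=2 -> matches Gamma
  - task 2 (Plan): project_id=5 -> matches Phoenix
  - task 3 (Train): project_id=5 -> matches Phoenix
  - task 4 (Implement): project_id=NULL, no match -> kept with NULL
  - task 5 (Design): project_id=4 -> matches Epsilon
  - task 6 (Research): project_id=2 -> matches Gamma
  - task 7 (Document): project_id=NULL, no match -> kept with NULL
  - task 8 (Test): project_id=4 -> matches Epsilon
All 8 rows appear; 2 have NULL project.

SQL:
SELECT a.name, b.name AS project
FROM tasks a
LEFT JOIN projects b ON a.project_id = b.id

Result:
name      | project
----------+--------
Migrate   | Gamma  
Plan      | Phoenix
Train     | Phoenix
Implement | NULL   
Design    | Epsilon
Research  | Gamma  
Document  | NULL   
Test      | Epsilon


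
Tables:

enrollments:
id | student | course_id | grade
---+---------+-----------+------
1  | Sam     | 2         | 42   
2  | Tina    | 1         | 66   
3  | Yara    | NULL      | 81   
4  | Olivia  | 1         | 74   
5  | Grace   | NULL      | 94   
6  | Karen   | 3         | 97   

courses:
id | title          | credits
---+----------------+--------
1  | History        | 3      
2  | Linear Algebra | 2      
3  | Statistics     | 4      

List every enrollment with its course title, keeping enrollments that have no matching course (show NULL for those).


LEFT JOIN keeps every row from enrollments (the left table); where course_id has no match in courses, the course columns become NULL. Walk through each enrollment:
  - enrollment 1 (Sam): course_id=2 -> matches Linear Algebra
  - enrollment 2 (Tina): course_id=1 -> matches History
  - enrollment 3 (Yara): course_id=NULL, no match -> kept with NULL
  - enrollment 4 (Olivia): course_id=1 -> matches History
  - enrollment 5 (Grace): course_id=NULL, no match -> kept with NULL
  - enrollment 6 (Karen): course_id=3 -> matches Statistics
All 6 rows appear; 2 have NULL course.

SQL:
SELECT a.student, b.title AS course
FROM enrollments a
LEFT JOIN courses b ON a.course_id = b.id

Result:
student | course        
--------+---------------
Sam     | Linear Algebra
Tina    | History       
Yara    | NULL          
Olivia  | History       
Grace   | NULL          
Karen   | Statistics    


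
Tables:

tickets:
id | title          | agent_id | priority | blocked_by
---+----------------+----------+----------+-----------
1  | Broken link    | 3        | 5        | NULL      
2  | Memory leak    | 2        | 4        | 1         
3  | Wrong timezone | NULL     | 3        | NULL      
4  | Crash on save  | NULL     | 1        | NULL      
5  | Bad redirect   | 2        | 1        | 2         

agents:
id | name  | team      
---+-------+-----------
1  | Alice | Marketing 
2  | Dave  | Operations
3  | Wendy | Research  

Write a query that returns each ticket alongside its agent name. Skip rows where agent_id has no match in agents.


INNER JOIN keeps only tickets rows whose agent_id matches an id in agents. Walk through each ticket:
  - ticket 1 (Broken link): agent_id=3 -> matches Wendy
  - ticket 2 (Memory leak): agent_id=2 -> matches Dave
  - ticket 3 (Wrong timezone): agent_id=NULL, no match -> dropped
  - ticket 4 (Crash on save): agent_id=NULL, no match -> dropped
  - ticket 5 (Bad redirect): agent_id=2 -> matches Dave
So 2 of 5 rows are dropped.

SQL:
SELECT a.title, b.name AS agent
FROM tickets a
INNER JOIN agents b ON a.agent_id = b.id

Result:
title        | agent
-------------+------
Broken link  | Wendy
Memory leak  | Dave 
Bad redirect | Dave 


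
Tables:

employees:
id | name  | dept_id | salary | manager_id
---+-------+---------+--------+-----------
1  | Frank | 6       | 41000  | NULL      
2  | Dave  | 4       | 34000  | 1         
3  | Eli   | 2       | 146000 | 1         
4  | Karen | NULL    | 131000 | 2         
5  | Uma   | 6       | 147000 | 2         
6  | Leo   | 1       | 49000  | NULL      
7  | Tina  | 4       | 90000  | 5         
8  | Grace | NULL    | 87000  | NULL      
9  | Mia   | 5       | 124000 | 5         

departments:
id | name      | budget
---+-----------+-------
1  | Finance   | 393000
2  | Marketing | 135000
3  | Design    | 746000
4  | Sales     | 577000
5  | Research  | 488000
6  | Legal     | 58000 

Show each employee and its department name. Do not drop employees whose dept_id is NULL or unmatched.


LEFT JOIN keeps every row from employees (the left table); where dept_id has no match in departments, the department columns become NULL. Walk through each employee:
  - employee 1 (Frank): dept_id=6 -> matches Legal
  - employee 2 (Dave): dept_id=4 -> matches Sales
  - employee 3 (Eli): dept_id=2 -> matches Marketing
  - employee 4 (Karen): dept_id=NULL, no match -> kept with NULL
  - employee 5 (Uma): dept_id=6 -> matches Legal
  - employee 6 (Leo): dept_id=1 -> matches Finance
  - employee 7 (Tina): dept_id=4 -> matches Sales
  - employee 8 (Grace): dept_id=NULL, no match -> kept with NULL
  - employee 9 (Mia): dept_id=5 -> matches Research
All 9 rows appear; 2 have NULL department.

SQL:
SELECT a.name, b.name AS department
FROM employees a
LEFT JOIN departments b ON a.dept_id = b.id

Result:
name  | department
------+-----------
Frank | Legal     
Dave  | Sales     
Eli   | Marketing 
Karen | NULL      
Uma   | Legal     
Leo   | Finance   
Tina  | Sales     
Grace | NULL      
Mia   | Research  


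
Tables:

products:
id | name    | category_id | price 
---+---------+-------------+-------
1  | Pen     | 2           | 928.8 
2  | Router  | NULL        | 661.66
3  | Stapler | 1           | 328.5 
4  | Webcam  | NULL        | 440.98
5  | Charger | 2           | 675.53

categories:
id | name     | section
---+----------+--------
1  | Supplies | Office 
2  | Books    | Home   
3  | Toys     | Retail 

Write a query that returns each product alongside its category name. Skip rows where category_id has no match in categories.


INNER JOIN keeps only products rows whose category_id matches an id in categories. Walk through each product:
  - product 1 (Pen): category_id=2 -> matches Books
  - product 2 (Router): category_id=NULL, no match -> dropped
  - product 3 (Stapler): category_id=1 -> matches Supplies
  - product 4 (Webcam): category_id=NULL, no match -> dropped
  - product 5 (Charger): category_id=2 -> matches Books
So 2 of 5 rows are dropped.

SQL:
SELECT a.name, b.name AS category
FROM products a
INNER JOIN categories b ON a.category_id = b.id

Result:
name    | category
--------+---------
Pen     | Books   
Stapler | Supplies
Charger | Books   


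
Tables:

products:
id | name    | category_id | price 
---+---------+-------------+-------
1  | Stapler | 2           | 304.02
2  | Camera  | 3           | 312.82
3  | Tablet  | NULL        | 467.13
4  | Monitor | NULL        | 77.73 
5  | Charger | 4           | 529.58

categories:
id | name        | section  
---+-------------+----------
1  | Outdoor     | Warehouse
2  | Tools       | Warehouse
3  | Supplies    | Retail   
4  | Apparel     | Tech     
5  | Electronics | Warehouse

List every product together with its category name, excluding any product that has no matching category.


INNER JOIN keeps only products rows whose category_id matches an id in categories. Walk through each product:
  - product 1 (Stapler): category_id=2 -> matches Tools
  - product 2 (Camera): category_id=3 -> matches Supplies
  - product 3 (Tablet): category_id=NULL, no match -> dropped
  - product 4 (Monitor): category_id=NULL, no match -> dropped
  - product 5 (Charger): category_id=4 -> matches Apparel
So 2 of 5 rows are dropped.

SQL:
SELECT a.name, b.name AS category
FROM products a
INNER JOIN categories b ON a.category_id = b.id

Result:
name    | category
--------+---------
Stapler | Tools   
Camera  | Supplies
Charger | Apparel 


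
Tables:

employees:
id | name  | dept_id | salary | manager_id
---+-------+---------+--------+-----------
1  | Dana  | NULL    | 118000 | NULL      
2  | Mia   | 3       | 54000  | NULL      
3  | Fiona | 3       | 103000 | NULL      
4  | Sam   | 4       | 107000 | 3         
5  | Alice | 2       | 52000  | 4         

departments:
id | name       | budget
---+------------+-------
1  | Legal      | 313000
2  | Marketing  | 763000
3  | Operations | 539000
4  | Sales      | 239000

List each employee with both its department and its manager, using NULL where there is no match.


Two LEFT JOINs from the same base table employees: one to departments via dept_id, one to employees itself via manager_id. Both are LEFT so every employee is preserved.
Match against departments:
  - employee 1 (Dana): dept_id=NULL, no match -> kept with NULL
  - employee 2 (Mia): dept_id=3 -> matches Operations
  - employee 3 (Fiona): dept_id=3 -> matches Operations
  - employee 4 (Sam): dept_id=4 -> matches Sales
  - employee 5 (Alice): dept_id=2 -> matches Marketing
Match against employees (self):
  - employee 1 (Dana): manager_id=NULL -> NULL
  - employee 2 (Mia): manager_id=NULL -> NULL
  - employee 3 (Fiona): manager_id=NULL -> NULL
  - employee 4 (Sam): manager_id=3 -> Fiona
  - employee 5 (Alice): manager_id=4 -> Sam

SQL:
SELECT a.name, b.name AS department, c.name AS manager
FROM employees a
LEFT JOIN departments b ON a.dept_id = b.id
LEFT JOIN employees c ON a.manager_id = c.id

Result:
name  | department | manager
------+------------+--------
Dana  | NULL       | NULL   
Mia   | Operations | NULL   
Fiona | Operations | NULL   
Sam   | Sales      | Fiona  
Alice | Marketing  | Sam    


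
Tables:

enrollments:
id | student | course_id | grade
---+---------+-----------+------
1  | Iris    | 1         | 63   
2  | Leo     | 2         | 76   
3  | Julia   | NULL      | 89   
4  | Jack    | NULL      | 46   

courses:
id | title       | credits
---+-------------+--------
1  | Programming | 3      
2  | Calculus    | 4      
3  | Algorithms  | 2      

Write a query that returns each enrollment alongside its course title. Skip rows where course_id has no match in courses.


INNER JOIN keeps only enrollments rows whose course_id matches an id in courses. Walk through each enrollment:
  - enrollment 1 (Iris): course_id=1 -> matches Programming
  - enrollment 2 (Leo): course_id=2 -> matches Calculus
  - enrollment 3 (Julia): course_id=NULL, no match -> dropped
  - enrollment 4 (Jack): course_id=NULL, no match -> dropped
So 2 of 4 rows are dropped.

SQL:
SELECT a.student, b.title AS course
FROM enrollments a
INNER JOIN courses b ON a.course_id = b.id

Result:
student | course     
--------+------------
Iris    | Programming
Leo     | Calculus   
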